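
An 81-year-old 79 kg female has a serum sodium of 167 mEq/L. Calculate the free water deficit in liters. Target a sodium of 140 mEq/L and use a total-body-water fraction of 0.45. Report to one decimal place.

TBW = 0.45 · 79 = 35.55 L
Free water deficit = TBW · (Na/140 − 1)
= 35.55 · (167/140 − 1)
= 35.55 · 0.1929
= 6.86 L

6.9 L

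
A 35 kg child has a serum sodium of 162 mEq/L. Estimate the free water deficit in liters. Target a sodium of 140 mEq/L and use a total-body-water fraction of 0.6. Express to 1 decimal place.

TBW = 0.6 · 35 = 21 L
Free water deficit = TBW · (Na/140 − 1)
= 21 · (162/140 − 1)
= 21 · 0.1571
= 3.3 L

3.3 L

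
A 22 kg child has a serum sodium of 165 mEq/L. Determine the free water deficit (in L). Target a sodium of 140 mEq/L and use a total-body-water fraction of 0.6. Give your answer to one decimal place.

2.4 L

TBW = 0.6 · 22 = 13.2 L
Free water deficit = TBW · (Na/140 − 1)
= 13.2 · (165/140 − 1)
= 13.2 · 0.1786
= 2.36 L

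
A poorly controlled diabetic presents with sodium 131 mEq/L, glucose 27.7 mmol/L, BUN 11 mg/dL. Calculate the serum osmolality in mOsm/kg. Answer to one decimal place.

Calculated osmolality = 2·Na + glucose + BUN/2.8
= 2·131 + 27.7 + 11/2.8
= 262 + 27.70 + 3.93
= 293.63 mOsm/kg

293.6 mOsm/kg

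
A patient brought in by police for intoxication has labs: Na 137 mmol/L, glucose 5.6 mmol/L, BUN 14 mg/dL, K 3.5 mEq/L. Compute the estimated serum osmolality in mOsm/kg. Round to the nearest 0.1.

284.6 mOsm/kg

Calculated osmolality = 2·Na + glucose + BUN/2.8
= 2·137 + 5.6 + 14/2.8
= 274 + 5.60 + 5
= 284.6 mOsm/kg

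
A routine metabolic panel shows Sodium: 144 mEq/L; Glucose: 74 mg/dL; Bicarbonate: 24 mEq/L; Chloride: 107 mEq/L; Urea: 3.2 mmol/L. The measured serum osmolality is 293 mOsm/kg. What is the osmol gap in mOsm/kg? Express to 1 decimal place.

Calculated osmolality = 2·Na + glucose/18 + urea
= 2·144 + 74/18 + 3.2
= 288 + 4.11 + 3.20
= 295.31 mOsm/kg ≈ 295.3 mOsm/kg
Osmolar gap = measured − calculated = 293 − 295.3 = -2.3 mOsm/kg

-2.3 mOsm/kg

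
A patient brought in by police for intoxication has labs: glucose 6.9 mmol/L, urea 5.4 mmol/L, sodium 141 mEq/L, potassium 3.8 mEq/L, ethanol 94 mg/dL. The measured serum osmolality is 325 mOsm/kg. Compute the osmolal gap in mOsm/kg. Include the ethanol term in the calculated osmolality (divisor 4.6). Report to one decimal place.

Calculated osmolality = 2·Na + glucose + urea + ethanol/4.6
= 2·141 + 6.9 + 5.4 + 94/4.6
= 282 + 6.90 + 5.40 + 20.43
= 314.73 mOsm/kg ≈ 314.7 mOsm/kg
Osmolar gap = measured − calculated = 325 − 314.7 = 10.3 mOsm/kg

10.3 mOsm/kg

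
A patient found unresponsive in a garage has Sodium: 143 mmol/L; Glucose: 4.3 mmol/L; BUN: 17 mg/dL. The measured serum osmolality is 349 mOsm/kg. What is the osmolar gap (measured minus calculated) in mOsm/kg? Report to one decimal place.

Calculated osmolality = 2·Na + glucose + BUN/2.8
= 2·143 + 4.3 + 17/2.8
= 286 + 4.30 + 6.07
= 296.37 mOsm/kg ≈ 296.4 mOsm/kg
Osmolar gap = measured − calculated = 349 − 296.4 = 52.6 mOsm/kg

52.6 mOsm/kg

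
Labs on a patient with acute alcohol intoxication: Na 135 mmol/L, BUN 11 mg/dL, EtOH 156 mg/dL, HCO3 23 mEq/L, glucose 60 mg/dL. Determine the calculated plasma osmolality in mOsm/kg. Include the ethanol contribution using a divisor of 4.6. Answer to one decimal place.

Calculated osmolality = 2·Na + glucose/18 + BUN/2.8 + ethanol/4.6
= 2·135 + 60/18 + 11/2.8 + 156/4.6
= 270 + 3.33 + 3.93 + 33.91
= 311.17 mOsm/kg

311.2 mOsm/kg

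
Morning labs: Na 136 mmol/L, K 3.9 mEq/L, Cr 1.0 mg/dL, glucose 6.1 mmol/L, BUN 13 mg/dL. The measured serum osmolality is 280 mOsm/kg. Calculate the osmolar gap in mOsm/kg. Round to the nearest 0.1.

Calculated osmolality = 2·Na + glucose + BUN/2.8
= 2·136 + 6.1 + 13/2.8
= 272 + 6.10 + 4.64
= 282.74 mOsm/kg ≈ 282.7 mOsm/kg
Osmolar gap = measured − calculated = 280 − 282.7 = -2.7 mOsm/kg

-2.7 mOsm/kg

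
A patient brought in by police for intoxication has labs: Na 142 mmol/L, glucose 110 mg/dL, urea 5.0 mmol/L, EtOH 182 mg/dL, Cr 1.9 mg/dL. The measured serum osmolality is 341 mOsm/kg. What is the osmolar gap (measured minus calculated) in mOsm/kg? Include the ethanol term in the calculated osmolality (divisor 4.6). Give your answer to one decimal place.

6.3 mOsm/kg

Calculated osmolality = 2·Na + glucose/18 + urea + ethanol/4.6
= 2·142 + 110/18 + 5 + 182/4.6
= 284 + 6.11 + 5 + 39.57
= 334.68 mOsm/kg ≈ 334.7 mOsm/kg
Osmolar gap = measured − calculated = 341 − 334.7 = 6.3 mOsm/kg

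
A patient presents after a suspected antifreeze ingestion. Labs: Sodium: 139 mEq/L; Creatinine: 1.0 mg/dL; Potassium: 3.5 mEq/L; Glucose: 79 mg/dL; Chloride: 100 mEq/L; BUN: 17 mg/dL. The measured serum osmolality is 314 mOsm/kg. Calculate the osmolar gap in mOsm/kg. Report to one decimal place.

Calculated osmolality = 2·Na + glucose/18 + BUN/2.8
= 2·139 + 79/18 + 17/2.8
= 278 + 4.39 + 6.07
= 288.46 mOsm/kg ≈ 288.5 mOsm/kg
Osmolar gap = measured − calculated = 314 − 288.5 = 25.5 mOsm/kg

25.5 mOsm/kg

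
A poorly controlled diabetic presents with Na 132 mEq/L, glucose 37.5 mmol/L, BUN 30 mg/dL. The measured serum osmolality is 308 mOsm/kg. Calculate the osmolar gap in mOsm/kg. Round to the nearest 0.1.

Calculated osmolality = 2·Na + glucose + BUN/2.8
= 2·132 + 37.5 + 30/2.8
= 264 + 37.50 + 10.71
= 312.21 mOsm/kg ≈ 312.2 mOsm/kg
Osmolar gap = measured − calculated = 308 − 312.2 = -4.2 mOsm/kg

-4.2 mOsm/kg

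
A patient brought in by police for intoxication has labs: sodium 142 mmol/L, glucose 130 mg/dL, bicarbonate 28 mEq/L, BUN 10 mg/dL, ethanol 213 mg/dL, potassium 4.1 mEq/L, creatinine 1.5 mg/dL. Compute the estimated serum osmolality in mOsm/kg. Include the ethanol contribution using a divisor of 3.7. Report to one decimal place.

Calculated osmolality = 2·Na + glucose/18 + BUN/2.8 + ethanol/3.7
= 2·142 + 130/18 + 10/2.8 + 213/3.7
= 284 + 7.22 + 3.57 + 57.57
= 352.36 mOsm/kg

352.4 mOsm/kg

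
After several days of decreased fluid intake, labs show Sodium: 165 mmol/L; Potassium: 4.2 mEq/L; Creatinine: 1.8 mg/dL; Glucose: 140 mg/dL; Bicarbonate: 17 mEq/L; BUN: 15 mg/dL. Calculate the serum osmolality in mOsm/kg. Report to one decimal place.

343.1 mOsm/kg

Calculated osmolality = 2·Na + glucose/18 + BUN/2.8
= 2·165 + 140/18 + 15/2.8
= 330 + 7.78 + 5.36
= 343.14 mOsm/kg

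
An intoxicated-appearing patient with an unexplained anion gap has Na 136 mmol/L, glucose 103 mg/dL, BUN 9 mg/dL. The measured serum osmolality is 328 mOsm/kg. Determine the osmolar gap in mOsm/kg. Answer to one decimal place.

Calculated osmolality = 2·Na + glucose/18 + BUN/2.8
= 2·136 + 103/18 + 9/2.8
= 272 + 5.72 + 3.21
= 280.93 mOsm/kg ≈ 280.9 mOsm/kg
Osmolar gap = measured − calculated = 328 − 280.9 = 47.1 mOsm/kg

47.1 mOsm/kg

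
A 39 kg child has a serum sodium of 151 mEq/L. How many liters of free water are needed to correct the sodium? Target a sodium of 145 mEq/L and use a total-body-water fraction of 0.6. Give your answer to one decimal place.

TBW = 0.6 · 39 = 23.4 L
Free water deficit = TBW · (Na/145 − 1)
= 23.4 · (151/145 − 1)
= 23.4 · 0.0414
= 0.97 L

1.0 L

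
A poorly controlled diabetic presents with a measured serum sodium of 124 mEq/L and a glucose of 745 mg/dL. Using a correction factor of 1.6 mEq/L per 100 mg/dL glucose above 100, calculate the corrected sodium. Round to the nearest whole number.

Corrected Na = measured Na + 1.6 · (glucose − 100)/100
= 124 + 1.6 · (745 − 100)/100
= 124 + 10.3
= 134.3 mEq/L

134 mEq/L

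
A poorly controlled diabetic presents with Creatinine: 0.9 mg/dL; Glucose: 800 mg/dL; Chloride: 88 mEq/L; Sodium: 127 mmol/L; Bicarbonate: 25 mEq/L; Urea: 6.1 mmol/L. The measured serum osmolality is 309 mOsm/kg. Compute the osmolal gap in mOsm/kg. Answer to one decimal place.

4.5 mOsm/kg

Calculated osmolality = 2·Na + glucose/18 + urea
= 2·127 + 800/18 + 6.1
= 254 + 44.44 + 6.10
= 304.54 mOsm/kg ≈ 304.5 mOsm/kg
Osmolar gap = measured − calculated = 309 − 304.5 = 4.5 mOsm/kg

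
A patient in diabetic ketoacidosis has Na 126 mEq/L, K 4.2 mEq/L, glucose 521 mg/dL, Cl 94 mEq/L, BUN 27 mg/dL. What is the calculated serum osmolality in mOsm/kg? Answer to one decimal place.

Calculated osmolality = 2·Na + glucose/18 + BUN/2.8
= 2·126 + 521/18 + 27/2.8
= 252 + 28.94 + 9.64
= 290.58 mOsm/kg

290.6 mOsm/kg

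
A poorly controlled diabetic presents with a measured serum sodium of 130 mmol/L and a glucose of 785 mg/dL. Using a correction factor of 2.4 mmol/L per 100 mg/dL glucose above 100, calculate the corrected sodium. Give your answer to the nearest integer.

146 mmol/L

Corrected Na = measured Na + 2.4 · (glucose − 100)/100
= 130 + 2.4 · (785 − 100)/100
= 130 + 16.4
= 146.4 mmol/L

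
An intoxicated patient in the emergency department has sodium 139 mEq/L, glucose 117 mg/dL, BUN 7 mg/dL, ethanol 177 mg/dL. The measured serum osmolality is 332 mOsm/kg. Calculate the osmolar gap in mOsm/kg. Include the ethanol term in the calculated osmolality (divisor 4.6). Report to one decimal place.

6.5 mOsm/kg

Calculated osmolality = 2·Na + glucose/18 + BUN/2.8 + ethanol/4.6
= 2·139 + 117/18 + 7/2.8 + 177/4.6
= 278 + 6.50 + 2.50 + 38.48
= 325.48 mOsm/kg ≈ 325.5 mOsm/kg
Osmolar gap = measured − calculated = 332 − 325.5 = 6.5 mOsm/kg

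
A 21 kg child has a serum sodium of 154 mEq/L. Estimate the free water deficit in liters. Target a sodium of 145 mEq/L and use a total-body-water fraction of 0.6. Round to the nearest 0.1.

TBW = 0.6 · 21 = 12.6 L
Free water deficit = TBW · (Na/145 − 1)
= 12.6 · (154/145 − 1)
= 12.6 · 0.0621
= 0.78 L

0.8 L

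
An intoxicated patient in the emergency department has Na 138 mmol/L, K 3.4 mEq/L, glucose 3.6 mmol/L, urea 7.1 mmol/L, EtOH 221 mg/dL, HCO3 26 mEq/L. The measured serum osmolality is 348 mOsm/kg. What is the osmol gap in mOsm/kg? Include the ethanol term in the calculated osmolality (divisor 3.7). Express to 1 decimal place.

Calculated osmolality = 2·Na + glucose + urea + ethanol/3.7
= 2·138 + 3.6 + 7.1 + 221/3.7
= 276 + 3.60 + 7.10 + 59.73
= 346.43 mOsm/kg ≈ 346.4 mOsm/kg
Osmolar gap = measured − calculated = 348 − 346.4 = 1.6 mOsm/kg

1.6 mOsm/kg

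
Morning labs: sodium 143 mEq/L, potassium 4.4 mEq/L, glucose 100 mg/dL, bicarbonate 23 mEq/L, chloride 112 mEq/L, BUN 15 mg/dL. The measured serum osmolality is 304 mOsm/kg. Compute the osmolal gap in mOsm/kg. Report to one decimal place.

Calculated osmolality = 2·Na + glucose/18 + BUN/2.8
= 2·143 + 100/18 + 15/2.8
= 286 + 5.56 + 5.36
= 296.92 mOsm/kg ≈ 296.9 mOsm/kg
Osmolar gap = measured − calculated = 304 − 296.9 = 7.1 mOsm/kg

7.1 mOsm/kg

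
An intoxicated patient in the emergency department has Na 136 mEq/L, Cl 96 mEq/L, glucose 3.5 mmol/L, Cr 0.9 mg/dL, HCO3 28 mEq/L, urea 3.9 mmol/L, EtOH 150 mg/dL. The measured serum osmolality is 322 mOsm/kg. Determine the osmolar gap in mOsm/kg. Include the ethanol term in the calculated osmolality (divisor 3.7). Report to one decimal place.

2.1 mOsm/kg

Calculated osmolality = 2·Na + glucose + urea + ethanol/3.7
= 2·136 + 3.5 + 3.9 + 150/3.7
= 272 + 3.50 + 3.90 + 40.54
= 319.94 mOsm/kg ≈ 319.9 mOsm/kg
Osmolar gap = measured − calculated = 322 − 319.9 = 2.1 mOsm/kg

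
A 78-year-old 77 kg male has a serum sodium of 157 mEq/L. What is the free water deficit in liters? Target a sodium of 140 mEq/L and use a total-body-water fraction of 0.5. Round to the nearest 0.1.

4.7 L

TBW = 0.5 · 77 = 38.5 L
Free water deficit = TBW · (Na/140 − 1)
= 38.5 · (157/140 − 1)
= 38.5 · 0.1214
= 4.67 L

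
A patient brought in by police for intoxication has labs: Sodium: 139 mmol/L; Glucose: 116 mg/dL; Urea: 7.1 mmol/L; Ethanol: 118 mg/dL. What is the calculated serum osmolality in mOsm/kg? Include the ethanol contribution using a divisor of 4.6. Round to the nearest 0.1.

317.2 mOsm/kg

Calculated osmolality = 2·Na + glucose/18 + urea + ethanol/4.6
= 2·139 + 116/18 + 7.1 + 118/4.6
= 278 + 6.44 + 7.10 + 25.65
= 317.19 mOsm/kg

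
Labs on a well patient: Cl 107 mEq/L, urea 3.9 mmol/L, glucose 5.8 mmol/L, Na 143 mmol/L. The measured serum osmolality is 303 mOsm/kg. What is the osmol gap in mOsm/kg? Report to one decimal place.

7.3 mOsm/kg

Calculated osmolality = 2·Na + glucose + urea
= 2·143 + 5.8 + 3.9
= 286 + 5.80 + 3.90
= 295.7 mOsm/kg ≈ 295.7 mOsm/kg
Osmolar gap = measured − calculated = 303 − 295.7 = 7.3 mOsm/kg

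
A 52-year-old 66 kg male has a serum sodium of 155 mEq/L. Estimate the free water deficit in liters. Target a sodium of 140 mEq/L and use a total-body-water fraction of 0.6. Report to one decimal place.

4.2 L

TBW = 0.6 · 66 = 39.6 L
Free water deficit = TBW · (Na/140 − 1)
= 39.6 · (155/140 − 1)
= 39.6 · 0.1071
= 4.24 L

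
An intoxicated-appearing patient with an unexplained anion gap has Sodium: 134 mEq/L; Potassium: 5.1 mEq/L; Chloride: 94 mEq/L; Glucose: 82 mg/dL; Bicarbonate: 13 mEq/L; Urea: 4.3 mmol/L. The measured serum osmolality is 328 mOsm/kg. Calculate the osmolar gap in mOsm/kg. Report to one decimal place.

51.1 mOsm/kg

Calculated osmolality = 2·Na + glucose/18 + urea
= 2·134 + 82/18 + 4.3
= 268 + 4.56 + 4.30
= 276.86 mOsm/kg ≈ 276.9 mOsm/kg
Osmolar gap = measured − calculated = 328 − 276.9 = 51.1 mOsm/kg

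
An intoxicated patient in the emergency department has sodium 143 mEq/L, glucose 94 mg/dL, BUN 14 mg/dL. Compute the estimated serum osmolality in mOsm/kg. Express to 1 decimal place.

Calculated osmolality = 2·Na + glucose/18 + BUN/2.8
= 2·143 + 94/18 + 14/2.8
= 286 + 5.22 + 5
= 296.22 mOsm/kg

296.2 mOsm/kg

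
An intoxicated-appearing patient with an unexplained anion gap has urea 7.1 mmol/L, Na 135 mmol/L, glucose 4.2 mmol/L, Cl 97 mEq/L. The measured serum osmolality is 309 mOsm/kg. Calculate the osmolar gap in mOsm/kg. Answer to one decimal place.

27.7 mOsm/kg

Calculated osmolality = 2·Na + glucose + urea
= 2·135 + 4.2 + 7.1
= 270 + 4.20 + 7.10
= 281.3 mOsm/kg ≈ 281.3 mOsm/kg
Osmolar gap = measured − calculated = 309 − 281.3 = 27.7 mOsm/kg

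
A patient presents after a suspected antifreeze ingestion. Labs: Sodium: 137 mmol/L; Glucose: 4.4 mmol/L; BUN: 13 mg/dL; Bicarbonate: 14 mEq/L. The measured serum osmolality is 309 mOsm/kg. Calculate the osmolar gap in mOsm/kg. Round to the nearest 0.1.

Calculated osmolality = 2·Na + glucose + BUN/2.8
= 2·137 + 4.4 + 13/2.8
= 274 + 4.40 + 4.64
= 283.04 mOsm/kg ≈ 283.0 mOsm/kg
Osmolar gap = measured − calculated = 309 − 283.0 = 26.0 mOsm/kg

26.0 mOsm/kg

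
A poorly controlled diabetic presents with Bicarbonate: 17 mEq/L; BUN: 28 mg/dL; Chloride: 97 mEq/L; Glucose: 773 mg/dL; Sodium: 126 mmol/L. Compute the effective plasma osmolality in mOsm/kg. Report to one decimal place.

294.9 mOsm/kg

Effective osmolality excludes urea (freely permeant across cell membranes):
2·Na + glucose/18
= 2·126 + 773/18
= 252 + 42.94
= 294.94 mOsm/kg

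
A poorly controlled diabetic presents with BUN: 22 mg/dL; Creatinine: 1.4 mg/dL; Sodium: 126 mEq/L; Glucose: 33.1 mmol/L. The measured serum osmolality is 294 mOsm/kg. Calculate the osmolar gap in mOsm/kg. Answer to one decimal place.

Calculated osmolality = 2·Na + glucose + BUN/2.8
= 2·126 + 33.1 + 22/2.8
= 252 + 33.10 + 7.86
= 292.96 mOsm/kg ≈ 293.0 mOsm/kg
Osmolar gap = measured − calculated = 294 − 293.0 = 1.0 mOsm/kg

1.0 mOsm/kg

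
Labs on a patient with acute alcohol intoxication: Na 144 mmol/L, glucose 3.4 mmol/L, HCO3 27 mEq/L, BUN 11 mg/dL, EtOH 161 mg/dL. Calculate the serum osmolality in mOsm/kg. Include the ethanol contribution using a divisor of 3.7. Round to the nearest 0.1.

338.8 mOsm/kg

Calculated osmolality = 2·Na + glucose + BUN/2.8 + ethanol/3.7
= 2·144 + 3.4 + 11/2.8 + 161/3.7
= 288 + 3.40 + 3.93 + 43.51
= 338.84 mOsm/kg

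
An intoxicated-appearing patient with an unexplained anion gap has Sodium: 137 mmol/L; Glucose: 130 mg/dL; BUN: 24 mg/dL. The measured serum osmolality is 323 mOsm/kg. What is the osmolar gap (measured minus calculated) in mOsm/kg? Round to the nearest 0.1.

33.2 mOsm/kg

Calculated osmolality = 2·Na + glucose/18 + BUN/2.8
= 2·137 + 130/18 + 24/2.8
= 274 + 7.22 + 8.57
= 289.79 mOsm/kg ≈ 289.8 mOsm/kg
Osmolar gap = measured − calculated = 323 − 289.8 = 33.2 mOsm/kg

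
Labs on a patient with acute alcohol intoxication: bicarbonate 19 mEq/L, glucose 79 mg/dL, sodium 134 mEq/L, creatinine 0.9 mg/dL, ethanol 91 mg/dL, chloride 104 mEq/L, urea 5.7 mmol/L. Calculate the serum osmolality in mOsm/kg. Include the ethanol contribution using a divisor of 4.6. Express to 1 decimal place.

Calculated osmolality = 2·Na + glucose/18 + urea + ethanol/4.6
= 2·134 + 79/18 + 5.7 + 91/4.6
= 268 + 4.39 + 5.70 + 19.78
= 297.87 mOsm/kg

297.9 mOsm/kg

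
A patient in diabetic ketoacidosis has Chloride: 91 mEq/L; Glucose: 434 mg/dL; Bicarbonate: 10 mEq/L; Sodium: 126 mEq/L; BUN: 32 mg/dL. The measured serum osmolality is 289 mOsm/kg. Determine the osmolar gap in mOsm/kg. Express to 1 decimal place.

Calculated osmolality = 2·Na + glucose/18 + BUN/2.8
= 2·126 + 434/18 + 32/2.8
= 252 + 24.11 + 11.43
= 287.54 mOsm/kg ≈ 287.5 mOsm/kg
Osmolar gap = measured − calculated = 289 − 287.5 = 1.5 mOsm/kg

1.5 mOsm/kg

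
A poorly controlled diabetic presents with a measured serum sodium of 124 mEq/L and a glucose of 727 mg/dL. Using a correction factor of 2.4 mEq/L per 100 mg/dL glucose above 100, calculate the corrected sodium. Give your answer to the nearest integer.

Corrected Na = measured Na + 2.4 · (glucose − 100)/100
= 124 + 2.4 · (727 − 100)/100
= 124 + 15
= 139 mEq/L

139 mEq/L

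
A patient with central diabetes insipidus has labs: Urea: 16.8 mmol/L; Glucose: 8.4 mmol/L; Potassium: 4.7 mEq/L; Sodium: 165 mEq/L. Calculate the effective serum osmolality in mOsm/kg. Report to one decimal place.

Effective osmolality excludes urea (freely permeant across cell membranes):
2·Na + glucose
= 2·165 + 8.4
= 330 + 8.4
= 338.4 mOsm/kg

338.4 mOsm/kg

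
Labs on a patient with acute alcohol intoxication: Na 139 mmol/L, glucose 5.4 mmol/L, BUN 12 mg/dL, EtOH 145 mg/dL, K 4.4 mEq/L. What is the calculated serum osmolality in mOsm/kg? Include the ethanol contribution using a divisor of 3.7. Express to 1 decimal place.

Calculated osmolality = 2·Na + glucose + BUN/2.8 + ethanol/3.7
= 2·139 + 5.4 + 12/2.8 + 145/3.7
= 278 + 5.40 + 4.29 + 39.19
= 326.88 mOsm/kg

326.9 mOsm/kg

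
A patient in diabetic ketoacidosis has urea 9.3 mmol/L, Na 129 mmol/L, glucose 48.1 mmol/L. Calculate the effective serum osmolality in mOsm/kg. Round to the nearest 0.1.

Effective osmolality excludes urea (freely permeant across cell membranes):
2·Na + glucose
= 2·129 + 48.1
= 258 + 48.1
= 306.1 mOsm/kg

306.1 mOsm/kg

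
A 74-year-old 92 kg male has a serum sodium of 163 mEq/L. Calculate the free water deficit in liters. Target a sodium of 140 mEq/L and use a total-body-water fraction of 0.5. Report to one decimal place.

7.6 L

TBW = 0.5 · 92 = 46 L
Free water deficit = TBW · (Na/140 − 1)
= 46 · (163/140 − 1)
= 46 · 0.1643
= 7.56 L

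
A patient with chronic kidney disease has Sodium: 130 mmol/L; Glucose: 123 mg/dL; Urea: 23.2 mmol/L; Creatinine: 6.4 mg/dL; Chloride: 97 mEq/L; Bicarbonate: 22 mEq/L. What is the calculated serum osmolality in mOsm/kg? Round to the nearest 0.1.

Calculated osmolality = 2·Na + glucose/18 + urea
= 2·130 + 123/18 + 23.2
= 260 + 6.83 + 23.20
= 290.03 mOsm/kg

290.0 mOsm/kg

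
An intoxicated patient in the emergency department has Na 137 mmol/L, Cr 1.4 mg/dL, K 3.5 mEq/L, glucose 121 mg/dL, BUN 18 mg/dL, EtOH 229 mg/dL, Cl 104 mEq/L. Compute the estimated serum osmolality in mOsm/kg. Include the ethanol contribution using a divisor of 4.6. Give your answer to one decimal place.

336.9 mOsm/kg

Calculated osmolality = 2·Na + glucose/18 + BUN/2.8 + ethanol/4.6
= 2·137 + 121/18 + 18/2.8 + 229/4.6
= 274 + 6.72 + 6.43 + 49.78
= 336.93 mOsm/kg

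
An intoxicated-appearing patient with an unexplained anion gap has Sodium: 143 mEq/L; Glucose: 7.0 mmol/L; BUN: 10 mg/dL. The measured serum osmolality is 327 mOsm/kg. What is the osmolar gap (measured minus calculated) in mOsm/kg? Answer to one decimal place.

Calculated osmolality = 2·Na + glucose + BUN/2.8
= 2·143 + 7 + 10/2.8
= 286 + 7 + 3.57
= 296.57 mOsm/kg ≈ 296.6 mOsm/kg
Osmolar gap = measured − calculated = 327 − 296.6 = 30.4 mOsm/kg

30.4 mOsm/kg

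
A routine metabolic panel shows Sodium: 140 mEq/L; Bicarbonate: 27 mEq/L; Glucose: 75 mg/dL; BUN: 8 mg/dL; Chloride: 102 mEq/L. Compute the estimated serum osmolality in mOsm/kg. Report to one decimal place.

Calculated osmolality = 2·Na + glucose/18 + BUN/2.8
= 2·140 + 75/18 + 8/2.8
= 280 + 4.17 + 2.86
= 287.03 mOsm/kg

287.0 mOsm/kg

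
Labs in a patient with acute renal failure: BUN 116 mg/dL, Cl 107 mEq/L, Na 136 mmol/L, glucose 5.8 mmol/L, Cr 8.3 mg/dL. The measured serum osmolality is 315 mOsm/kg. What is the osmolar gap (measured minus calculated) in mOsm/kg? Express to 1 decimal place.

Calculated osmolality = 2·Na + glucose + BUN/2.8
= 2·136 + 5.8 + 116/2.8
= 272 + 5.80 + 41.43
= 319.23 mOsm/kg ≈ 319.2 mOsm/kg
Osmolar gap = measured − calculated = 315 − 319.2 = -4.2 mOsm/kg

-4.2 mOsm/kg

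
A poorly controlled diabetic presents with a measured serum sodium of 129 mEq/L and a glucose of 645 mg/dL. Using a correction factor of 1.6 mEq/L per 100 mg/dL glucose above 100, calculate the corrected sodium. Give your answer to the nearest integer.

Corrected Na = measured Na + 1.6 · (glucose − 100)/100
= 129 + 1.6 · (645 − 100)/100
= 129 + 8.7
= 137.7 mEq/L

138 mEq/L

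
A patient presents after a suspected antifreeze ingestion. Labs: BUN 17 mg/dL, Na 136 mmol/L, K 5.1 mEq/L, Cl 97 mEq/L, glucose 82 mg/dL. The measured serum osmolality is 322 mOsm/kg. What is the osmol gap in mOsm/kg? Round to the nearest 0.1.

Calculated osmolality = 2·Na + glucose/18 + BUN/2.8
= 2·136 + 82/18 + 17/2.8
= 272 + 4.56 + 6.07
= 282.63 mOsm/kg ≈ 282.6 mOsm/kg
Osmolar gap = measured − calculated = 322 − 282.6 = 39.4 mOsm/kg

39.4 mOsm/kg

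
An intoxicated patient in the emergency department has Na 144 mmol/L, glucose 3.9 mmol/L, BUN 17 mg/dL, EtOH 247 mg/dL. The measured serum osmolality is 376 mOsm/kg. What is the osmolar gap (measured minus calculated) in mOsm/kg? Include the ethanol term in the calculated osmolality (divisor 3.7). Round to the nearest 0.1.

Calculated osmolality = 2·Na + glucose + BUN/2.8 + ethanol/3.7
= 2·144 + 3.9 + 17/2.8 + 247/3.7
= 288 + 3.90 + 6.07 + 66.76
= 364.73 mOsm/kg ≈ 364.7 mOsm/kg
Osmolar gap = measured − calculated = 376 − 364.7 = 11.3 mOsm/kg

11.3 mOsm/kg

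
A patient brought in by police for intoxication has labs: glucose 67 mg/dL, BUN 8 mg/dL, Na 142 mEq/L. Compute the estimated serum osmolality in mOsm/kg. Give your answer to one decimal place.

Calculated osmolality = 2·Na + glucose/18 + BUN/2.8
= 2·142 + 67/18 + 8/2.8
= 284 + 3.72 + 2.86
= 290.58 mOsm/kg

290.6 mOsm/kg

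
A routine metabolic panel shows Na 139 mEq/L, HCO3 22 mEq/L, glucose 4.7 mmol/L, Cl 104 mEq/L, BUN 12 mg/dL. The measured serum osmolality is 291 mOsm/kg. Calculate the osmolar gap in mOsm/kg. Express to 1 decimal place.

4.0 mOsm/kg

Calculated osmolality = 2·Na + glucose + BUN/2.8
= 2·139 + 4.7 + 12/2.8
= 278 + 4.70 + 4.29
= 286.99 mOsm/kg ≈ 287.0 mOsm/kg
Osmolar gap = measured − calculated = 291 − 287.0 = 4.0 mOsm/kg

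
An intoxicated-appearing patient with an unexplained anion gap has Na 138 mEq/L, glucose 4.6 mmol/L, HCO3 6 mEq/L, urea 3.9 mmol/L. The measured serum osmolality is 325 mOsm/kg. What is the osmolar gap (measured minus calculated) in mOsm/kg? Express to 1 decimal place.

40.5 mOsm/kg

Calculated osmolality = 2·Na + glucose + urea
= 2·138 + 4.6 + 3.9
= 276 + 4.60 + 3.90
= 284.5 mOsm/kg ≈ 284.5 mOsm/kg
Osmolar gap = measured − calculated = 325 − 284.5 = 40.5 mOsm/kg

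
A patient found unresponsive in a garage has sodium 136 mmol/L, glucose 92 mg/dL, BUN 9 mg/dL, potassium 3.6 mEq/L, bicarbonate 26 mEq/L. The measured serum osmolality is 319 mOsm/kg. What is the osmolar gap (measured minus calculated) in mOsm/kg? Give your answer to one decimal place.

Calculated osmolality = 2·Na + glucose/18 + BUN/2.8
= 2·136 + 92/18 + 9/2.8
= 272 + 5.11 + 3.21
= 280.32 mOsm/kg ≈ 280.3 mOsm/kg
Osmolar gap = measured − calculated = 319 − 280.3 = 38.7 mOsm/kg

38.7 mOsm/kg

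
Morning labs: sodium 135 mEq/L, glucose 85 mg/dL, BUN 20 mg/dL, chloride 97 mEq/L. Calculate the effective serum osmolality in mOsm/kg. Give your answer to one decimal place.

Effective osmolality excludes urea (freely permeant across cell membranes):
2·Na + glucose/18
= 2·135 + 85/18
= 270 + 4.72
= 274.72 mOsm/kg

274.7 mOsm/kg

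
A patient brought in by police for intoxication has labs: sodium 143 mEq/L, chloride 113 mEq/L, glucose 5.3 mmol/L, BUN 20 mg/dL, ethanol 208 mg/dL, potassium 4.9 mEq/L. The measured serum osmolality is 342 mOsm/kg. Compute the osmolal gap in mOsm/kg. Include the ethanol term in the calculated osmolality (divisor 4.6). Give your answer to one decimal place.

Calculated osmolality = 2·Na + glucose + BUN/2.8 + ethanol/4.6
= 2·143 + 5.3 + 20/2.8 + 208/4.6
= 286 + 5.30 + 7.14 + 45.22
= 343.66 mOsm/kg ≈ 343.7 mOsm/kg
Osmolar gap = measured − calculated = 342 − 343.7 = -1.7 mOsm/kg

-1.7 mOsm/kg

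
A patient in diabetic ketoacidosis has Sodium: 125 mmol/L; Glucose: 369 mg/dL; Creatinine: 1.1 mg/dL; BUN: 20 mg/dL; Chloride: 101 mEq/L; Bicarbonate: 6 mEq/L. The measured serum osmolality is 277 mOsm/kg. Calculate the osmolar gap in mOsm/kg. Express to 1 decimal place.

-0.6 mOsm/kg

Calculated osmolality = 2·Na + glucose/18 + BUN/2.8
= 2·125 + 369/18 + 20/2.8
= 250 + 20.50 + 7.14
= 277.64 mOsm/kg ≈ 277.6 mOsm/kg
Osmolar gap = measured − calculated = 277 − 277.6 = -0.6 mOsm/kg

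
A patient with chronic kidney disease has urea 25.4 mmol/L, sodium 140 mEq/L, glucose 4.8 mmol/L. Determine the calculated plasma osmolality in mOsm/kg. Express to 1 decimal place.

Calculated osmolality = 2·Na + glucose + urea
= 2·140 + 4.8 + 25.4
= 280 + 4.80 + 25.40
= 310.2 mOsm/kg

310.2 mOsm/kg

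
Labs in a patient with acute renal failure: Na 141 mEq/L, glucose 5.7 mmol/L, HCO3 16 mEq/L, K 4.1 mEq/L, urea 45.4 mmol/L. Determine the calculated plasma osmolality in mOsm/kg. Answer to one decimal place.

Calculated osmolality = 2·Na + glucose + urea
= 2·141 + 5.7 + 45.4
= 282 + 5.70 + 45.40
= 333.1 mOsm/kg

333.1 mOsm/kg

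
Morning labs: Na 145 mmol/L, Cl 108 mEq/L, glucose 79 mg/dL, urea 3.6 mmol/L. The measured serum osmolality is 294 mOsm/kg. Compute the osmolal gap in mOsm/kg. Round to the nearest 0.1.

Calculated osmolality = 2·Na + glucose/18 + urea
= 2·145 + 79/18 + 3.6
= 290 + 4.39 + 3.60
= 297.99 mOsm/kg ≈ 298.0 mOsm/kg
Osmolar gap = measured − calculated = 294 − 298.0 = -4.0 mOsm/kg

-4.0 mOsm/kg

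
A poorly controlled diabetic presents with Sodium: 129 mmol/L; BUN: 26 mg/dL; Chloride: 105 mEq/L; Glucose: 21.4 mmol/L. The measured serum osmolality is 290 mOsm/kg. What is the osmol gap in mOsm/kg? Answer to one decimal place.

Calculated osmolality = 2·Na + glucose + BUN/2.8
= 2·129 + 21.4 + 26/2.8
= 258 + 21.40 + 9.29
= 288.69 mOsm/kg ≈ 288.7 mOsm/kg
Osmolar gap = measured − calculated = 290 − 288.7 = 1.3 mOsm/kg

1.3 mOsm/kg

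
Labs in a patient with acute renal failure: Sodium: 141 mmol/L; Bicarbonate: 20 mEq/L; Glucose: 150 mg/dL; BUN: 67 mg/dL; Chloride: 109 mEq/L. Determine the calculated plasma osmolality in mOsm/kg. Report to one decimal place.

Calculated osmolality = 2·Na + glucose/18 + BUN/2.8
= 2·141 + 150/18 + 67/2.8
= 282 + 8.33 + 23.93
= 314.26 mOsm/kg

314.3 mOsm/kg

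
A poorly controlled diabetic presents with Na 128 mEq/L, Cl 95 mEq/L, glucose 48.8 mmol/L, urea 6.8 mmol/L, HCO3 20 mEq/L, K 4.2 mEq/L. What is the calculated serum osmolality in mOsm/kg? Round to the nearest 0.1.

311.6 mOsm/kg

Calculated osmolality = 2·Na + glucose + urea
= 2·128 + 48.8 + 6.8
= 256 + 48.80 + 6.80
= 311.6 mOsm/kg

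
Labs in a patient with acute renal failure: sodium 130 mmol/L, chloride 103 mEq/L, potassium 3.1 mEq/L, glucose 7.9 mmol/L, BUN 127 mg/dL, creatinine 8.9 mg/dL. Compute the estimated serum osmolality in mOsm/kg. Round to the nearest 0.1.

313.3 mOsm/kg

Calculated osmolality = 2·Na + glucose + BUN/2.8
= 2·130 + 7.9 + 127/2.8
= 260 + 7.90 + 45.36
= 313.26 mOsm/kg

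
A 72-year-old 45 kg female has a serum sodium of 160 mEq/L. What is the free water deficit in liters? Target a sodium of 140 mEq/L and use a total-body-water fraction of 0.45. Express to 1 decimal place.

TBW = 0.45 · 45 = 20.25 L
Free water deficit = TBW · (Na/140 − 1)
= 20.25 · (160/140 − 1)
= 20.25 · 0.1429
= 2.89 L

2.9 L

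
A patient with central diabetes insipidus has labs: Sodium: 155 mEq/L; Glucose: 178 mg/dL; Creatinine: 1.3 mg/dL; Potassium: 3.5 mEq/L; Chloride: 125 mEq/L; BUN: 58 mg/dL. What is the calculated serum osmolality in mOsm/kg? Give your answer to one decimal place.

340.6 mOsm/kg

Calculated osmolality = 2·Na + glucose/18 + BUN/2.8
= 2·155 + 178/18 + 58/2.8
= 310 + 9.89 + 20.71
= 340.6 mOsm/kg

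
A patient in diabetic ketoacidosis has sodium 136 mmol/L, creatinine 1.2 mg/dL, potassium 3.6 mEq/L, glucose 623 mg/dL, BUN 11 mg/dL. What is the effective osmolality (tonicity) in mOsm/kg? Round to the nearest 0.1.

Effective osmolality excludes urea (freely permeant across cell membranes):
2·Na + glucose/18
= 2·136 + 623/18
= 272 + 34.61
= 306.61 mOsm/kg

306.6 mOsm/kg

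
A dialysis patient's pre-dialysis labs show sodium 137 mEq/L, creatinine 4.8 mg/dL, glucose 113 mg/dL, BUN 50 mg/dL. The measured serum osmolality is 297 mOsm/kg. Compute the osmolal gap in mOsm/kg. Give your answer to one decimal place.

-1.1 mOsm/kg

Calculated osmolality = 2·Na + glucose/18 + BUN/2.8
= 2·137 + 113/18 + 50/2.8
= 274 + 6.28 + 17.86
= 298.14 mOsm/kg ≈ 298.1 mOsm/kg
Osmolar gap = measured − calculated = 297 − 298.1 = -1.1 mOsm/kg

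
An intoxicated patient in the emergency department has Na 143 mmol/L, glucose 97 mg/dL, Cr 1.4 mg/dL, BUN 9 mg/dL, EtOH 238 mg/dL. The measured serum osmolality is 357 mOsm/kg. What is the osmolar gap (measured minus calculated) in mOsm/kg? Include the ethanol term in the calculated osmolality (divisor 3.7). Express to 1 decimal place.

Calculated osmolality = 2·Na + glucose/18 + BUN/2.8 + ethanol/3.7
= 2·143 + 97/18 + 9/2.8 + 238/3.7
= 286 + 5.39 + 3.21 + 64.32
= 358.92 mOsm/kg ≈ 358.9 mOsm/kg
Osmolar gap = measured − calculated = 357 − 358.9 = -1.9 mOsm/kg

-1.9 mOsm/kg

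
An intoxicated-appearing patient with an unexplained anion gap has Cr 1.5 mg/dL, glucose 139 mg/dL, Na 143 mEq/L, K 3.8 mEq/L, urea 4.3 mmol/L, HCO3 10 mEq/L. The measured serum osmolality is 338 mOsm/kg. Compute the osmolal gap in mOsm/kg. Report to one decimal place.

40.0 mOsm/kg

Calculated osmolality = 2·Na + glucose/18 + urea
= 2·143 + 139/18 + 4.3
= 286 + 7.72 + 4.30
= 298.02 mOsm/kg ≈ 298.0 mOsm/kg
Osmolar gap = measured − calculated = 338 − 298.0 = 40.0 mOsm/kg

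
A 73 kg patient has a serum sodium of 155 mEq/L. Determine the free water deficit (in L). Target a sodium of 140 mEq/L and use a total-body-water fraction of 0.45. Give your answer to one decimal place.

3.5 L

TBW = 0.45 · 73 = 32.85 L
Free water deficit = TBW · (Na/140 − 1)
= 32.85 · (155/140 − 1)
= 32.85 · 0.1071
= 3.52 L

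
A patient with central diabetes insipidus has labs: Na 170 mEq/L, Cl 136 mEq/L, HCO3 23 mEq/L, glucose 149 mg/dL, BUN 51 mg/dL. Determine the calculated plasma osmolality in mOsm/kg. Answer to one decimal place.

366.5 mOsm/kg

Calculated osmolality = 2·Na + glucose/18 + BUN/2.8
= 2·170 + 149/18 + 51/2.8
= 340 + 8.28 + 18.21
= 366.49 mOsm/kg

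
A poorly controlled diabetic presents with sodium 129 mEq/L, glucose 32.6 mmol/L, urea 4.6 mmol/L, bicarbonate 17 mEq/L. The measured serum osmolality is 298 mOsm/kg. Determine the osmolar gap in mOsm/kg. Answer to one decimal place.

2.8 mOsm/kg

Calculated osmolality = 2·Na + glucose + urea
= 2·129 + 32.6 + 4.6
= 258 + 32.60 + 4.60
= 295.2 mOsm/kg ≈ 295.2 mOsm/kg
Osmolar gap = measured − calculated = 298 − 295.2 = 2.8 mOsm/kg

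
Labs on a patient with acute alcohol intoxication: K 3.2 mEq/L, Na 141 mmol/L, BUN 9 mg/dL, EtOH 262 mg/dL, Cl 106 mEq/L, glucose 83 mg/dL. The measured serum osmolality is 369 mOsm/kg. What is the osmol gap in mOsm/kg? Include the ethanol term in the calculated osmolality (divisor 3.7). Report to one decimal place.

Calculated osmolality = 2·Na + glucose/18 + BUN/2.8 + ethanol/3.7
= 2·141 + 83/18 + 9/2.8 + 262/3.7
= 282 + 4.61 + 3.21 + 70.81
= 360.63 mOsm/kg ≈ 360.6 mOsm/kg
Osmolar gap = measured − calculated = 369 − 360.6 = 8.4 mOsm/kg

8.4 mOsm/kg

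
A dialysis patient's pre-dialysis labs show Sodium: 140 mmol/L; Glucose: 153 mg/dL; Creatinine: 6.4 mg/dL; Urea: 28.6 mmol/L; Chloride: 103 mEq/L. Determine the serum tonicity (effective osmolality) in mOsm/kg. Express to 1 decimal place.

Effective osmolality excludes urea (freely permeant across cell membranes):
2·Na + glucose/18
= 2·140 + 153/18
= 280 + 8.5
= 288.5 mOsm/kg

288.5 mOsm/kg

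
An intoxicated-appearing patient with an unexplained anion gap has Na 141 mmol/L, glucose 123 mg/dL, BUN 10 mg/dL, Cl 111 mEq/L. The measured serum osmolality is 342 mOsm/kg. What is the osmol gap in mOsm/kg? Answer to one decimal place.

Calculated osmolality = 2·Na + glucose/18 + BUN/2.8
= 2·141 + 123/18 + 10/2.8
= 282 + 6.83 + 3.57
= 292.4 mOsm/kg ≈ 292.4 mOsm/kg
Osmolar gap = measured − calculated = 342 − 292.4 = 49.6 mOsm/kg

49.6 mOsm/kg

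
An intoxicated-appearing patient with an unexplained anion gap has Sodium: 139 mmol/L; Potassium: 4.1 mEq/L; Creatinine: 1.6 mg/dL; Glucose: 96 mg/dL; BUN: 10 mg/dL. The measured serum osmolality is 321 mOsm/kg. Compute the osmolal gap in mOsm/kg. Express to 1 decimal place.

Calculated osmolality = 2·Na + glucose/18 + BUN/2.8
= 2·139 + 96/18 + 10/2.8
= 278 + 5.33 + 3.57
= 286.9 mOsm/kg ≈ 286.9 mOsm/kg
Osmolar gap = measured − calculated = 321 − 286.9 = 34.1 mOsm/kg

34.1 mOsm/kg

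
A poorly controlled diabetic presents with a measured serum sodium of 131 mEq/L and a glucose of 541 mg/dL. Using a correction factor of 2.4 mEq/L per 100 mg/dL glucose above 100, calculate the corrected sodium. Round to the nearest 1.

Corrected Na = measured Na + 2.4 · (glucose − 100)/100
= 131 + 2.4 · (541 − 100)/100
= 131 + 10.6
= 141.6 mEq/L

142 mEq/L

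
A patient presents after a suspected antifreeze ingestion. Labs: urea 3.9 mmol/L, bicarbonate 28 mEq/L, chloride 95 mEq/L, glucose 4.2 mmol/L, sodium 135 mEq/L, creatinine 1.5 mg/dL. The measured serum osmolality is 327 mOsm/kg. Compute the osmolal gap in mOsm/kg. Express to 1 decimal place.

Calculated osmolality = 2·Na + glucose + urea
= 2·135 + 4.2 + 3.9
= 270 + 4.20 + 3.90
= 278.1 mOsm/kg ≈ 278.1 mOsm/kg
Osmolar gap = measured − calculated = 327 − 278.1 = 48.9 mOsm/kg

48.9 mOsm/kg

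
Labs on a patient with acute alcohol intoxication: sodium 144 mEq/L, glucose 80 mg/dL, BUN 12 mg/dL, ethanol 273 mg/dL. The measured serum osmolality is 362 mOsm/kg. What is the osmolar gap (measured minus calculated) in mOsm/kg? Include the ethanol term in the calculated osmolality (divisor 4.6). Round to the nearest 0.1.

5.9 mOsm/kg

Calculated osmolality = 2·Na + glucose/18 + BUN/2.8 + ethanol/4.6
= 2·144 + 80/18 + 12/2.8 + 273/4.6
= 288 + 4.44 + 4.29 + 59.35
= 356.08 mOsm/kg ≈ 356.1 mOsm/kg
Osmolar gap = measured − calculated = 362 − 356.1 = 5.9 mOsm/kg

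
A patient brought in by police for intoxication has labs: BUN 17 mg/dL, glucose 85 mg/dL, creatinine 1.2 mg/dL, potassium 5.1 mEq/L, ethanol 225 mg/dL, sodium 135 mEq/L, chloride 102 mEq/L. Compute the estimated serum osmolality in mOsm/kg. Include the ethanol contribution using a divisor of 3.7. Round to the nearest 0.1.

341.6 mOsm/kg

Calculated osmolality = 2·Na + glucose/18 + BUN/2.8 + ethanol/3.7
= 2·135 + 85/18 + 17/2.8 + 225/3.7
= 270 + 4.72 + 6.07 + 60.81
= 341.6 mOsm/kg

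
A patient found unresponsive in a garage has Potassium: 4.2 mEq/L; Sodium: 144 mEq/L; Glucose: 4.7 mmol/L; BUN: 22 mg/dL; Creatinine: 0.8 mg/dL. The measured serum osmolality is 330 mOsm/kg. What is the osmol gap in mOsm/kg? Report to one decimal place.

29.4 mOsm/kg

Calculated osmolality = 2·Na + glucose + BUN/2.8
= 2·144 + 4.7 + 22/2.8
= 288 + 4.70 + 7.86
= 300.56 mOsm/kg ≈ 300.6 mOsm/kg
Osmolar gap = measured − calculated = 330 − 300.6 = 29.4 mOsm/kg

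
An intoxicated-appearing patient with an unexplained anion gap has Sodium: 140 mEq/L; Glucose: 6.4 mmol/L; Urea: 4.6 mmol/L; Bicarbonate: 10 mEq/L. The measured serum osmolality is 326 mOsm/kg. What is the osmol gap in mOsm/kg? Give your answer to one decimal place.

35.0 mOsm/kg

Calculated osmolality = 2·Na + glucose + urea
= 2·140 + 6.4 + 4.6
= 280 + 6.40 + 4.60
= 291 mOsm/kg ≈ 291.0 mOsm/kg
Osmolar gap = measured − calculated = 326 − 291.0 = 35.0 mOsm/kg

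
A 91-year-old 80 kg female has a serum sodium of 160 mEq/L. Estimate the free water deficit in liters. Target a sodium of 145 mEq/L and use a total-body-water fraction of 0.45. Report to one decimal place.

TBW = 0.45 · 80 = 36 L
Free water deficit = TBW · (Na/145 − 1)
= 36 · (160/145 − 1)
= 36 · 0.1034
= 3.72 L

3.7 L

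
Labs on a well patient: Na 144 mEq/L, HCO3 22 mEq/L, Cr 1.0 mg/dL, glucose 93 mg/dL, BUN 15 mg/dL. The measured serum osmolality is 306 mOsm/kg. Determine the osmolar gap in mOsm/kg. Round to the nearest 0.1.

Calculated osmolality = 2·Na + glucose/18 + BUN/2.8
= 2·144 + 93/18 + 15/2.8
= 288 + 5.17 + 5.36
= 298.53 mOsm/kg ≈ 298.5 mOsm/kg
Osmolar gap = measured − calculated = 306 − 298.5 = 7.5 mOsm/kg

7.5 mOsm/kg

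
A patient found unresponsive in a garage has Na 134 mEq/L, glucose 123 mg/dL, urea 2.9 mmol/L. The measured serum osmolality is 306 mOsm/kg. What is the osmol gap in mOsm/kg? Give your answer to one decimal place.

28.3 mOsm/kg

Calculated osmolality = 2·Na + glucose/18 + urea
= 2·134 + 123/18 + 2.9
= 268 + 6.83 + 2.90
= 277.73 mOsm/kg ≈ 277.7 mOsm/kg
Osmolar gap = measured − calculated = 306 − 277.7 = 28.3 mOsm/kg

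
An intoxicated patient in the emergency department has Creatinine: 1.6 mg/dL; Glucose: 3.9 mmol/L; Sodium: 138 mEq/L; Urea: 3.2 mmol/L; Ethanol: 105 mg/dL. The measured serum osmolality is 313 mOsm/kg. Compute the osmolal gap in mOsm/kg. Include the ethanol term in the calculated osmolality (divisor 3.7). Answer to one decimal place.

1.5 mOsm/kg

Calculated osmolality = 2·Na + glucose + urea + ethanol/3.7
= 2·138 + 3.9 + 3.2 + 105/3.7
= 276 + 3.90 + 3.20 + 28.38
= 311.48 mOsm/kg ≈ 311.5 mOsm/kg
Osmolar gap = measured − calculated = 313 − 311.5 = 1.5 mOsm/kg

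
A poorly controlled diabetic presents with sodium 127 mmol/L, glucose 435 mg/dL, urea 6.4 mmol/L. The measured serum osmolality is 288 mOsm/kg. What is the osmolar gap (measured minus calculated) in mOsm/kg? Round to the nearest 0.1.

3.4 mOsm/kg

Calculated osmolality = 2·Na + glucose/18 + urea
= 2·127 + 435/18 + 6.4
= 254 + 24.17 + 6.40
= 284.57 mOsm/kg ≈ 284.6 mOsm/kg
Osmolar gap = measured − calculated = 288 − 284.6 = 3.4 mOsm/kg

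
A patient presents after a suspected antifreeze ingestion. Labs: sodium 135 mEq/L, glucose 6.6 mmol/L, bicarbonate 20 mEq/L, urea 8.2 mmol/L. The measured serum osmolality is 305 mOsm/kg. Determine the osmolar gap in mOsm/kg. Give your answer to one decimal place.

Calculated osmolality = 2·Na + glucose + urea
= 2·135 + 6.6 + 8.2
= 270 + 6.60 + 8.20
= 284.8 mOsm/kg ≈ 284.8 mOsm/kg
Osmolar gap = measured − calculated = 305 − 284.8 = 20.2 mOsm/kg

20.2 mOsm/kg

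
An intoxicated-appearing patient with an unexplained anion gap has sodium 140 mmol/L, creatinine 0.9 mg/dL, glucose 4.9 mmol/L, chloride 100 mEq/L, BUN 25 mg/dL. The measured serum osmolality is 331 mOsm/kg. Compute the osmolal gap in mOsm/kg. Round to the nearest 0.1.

Calculated osmolality = 2·Na + glucose + BUN/2.8
= 2·140 + 4.9 + 25/2.8
= 280 + 4.90 + 8.93
= 293.83 mOsm/kg ≈ 293.8 mOsm/kg
Osmolar gap = measured − calculated = 331 − 293.8 = 37.2 mOsm/kg

37.2 mOsm/kg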